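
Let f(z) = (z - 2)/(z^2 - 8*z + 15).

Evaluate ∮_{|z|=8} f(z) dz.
2*I*pi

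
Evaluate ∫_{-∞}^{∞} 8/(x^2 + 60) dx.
4*sqrt(15)*pi/15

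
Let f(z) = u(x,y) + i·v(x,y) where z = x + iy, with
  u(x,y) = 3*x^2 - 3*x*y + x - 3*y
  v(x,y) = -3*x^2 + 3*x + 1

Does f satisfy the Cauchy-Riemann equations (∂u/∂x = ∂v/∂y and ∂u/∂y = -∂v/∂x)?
∂u/∂x = 6*x - 3*y + 1
∂v/∂y = 0
∂u/∂y = -3*x - 3
∂v/∂x = 3 - 6*x
∂u/∂x ≠ ∂v/∂y and ∂u/∂y ≠ -∂v/∂x; the Cauchy-Riemann equations are not satisfied, so f is not analytic.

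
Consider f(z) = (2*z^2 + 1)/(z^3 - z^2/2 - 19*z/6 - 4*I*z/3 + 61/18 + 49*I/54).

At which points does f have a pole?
The singularities of f are the zeros of the denominator. Factoring,
  z^3 - z^2/2 - 19*z/6 - 4*I*z/3 + 61/18 + 49*I/54 = (z - 1 + I/3)*(z + 2 + I/3)*(z - 3/2 - 2*I/3)
so the candidates are z = 1 - I/3, z = -2 - I/3, z = 3/2 + 2*I/3.

Check the numerator P(z) = 2*z^2 + 1 at each one:
  P(1 - I/3) = 25/9 - 4*I/3 ≠ 0, so z = 1 - I/3 is a (simple) pole.
  P(-2 - I/3) = 79/9 + 8*I/3 ≠ 0, so z = -2 - I/3 is a (simple) pole.
  P(3/2 + 2*I/3) = 83/18 + 4*I ≠ 0, so z = 3/2 + 2*I/3 is a (simple) pole.

Poles of f: {-2 - I/3, 1 - I/3, 3/2 + 2*I/3}

Final answer: {-2 - I/3, 1 - I/3, 3/2 + 2*I/3}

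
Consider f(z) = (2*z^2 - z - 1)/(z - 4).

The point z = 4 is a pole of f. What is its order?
Factor the denominator:
  z - 4 = (z - 4)

The numerator P(z) = 2*z^2 - z - 1 has P(4) = 27 ≠ 0, so no factor of (z - 4) cancels.
Near z = 4 we can therefore write f(z) = g(z)/(z - 4) with g analytic at 4 and g(4) ≠ 0 (g is just the numerator).

Hence z = 4 is a pole of order 1.

Final answer: 1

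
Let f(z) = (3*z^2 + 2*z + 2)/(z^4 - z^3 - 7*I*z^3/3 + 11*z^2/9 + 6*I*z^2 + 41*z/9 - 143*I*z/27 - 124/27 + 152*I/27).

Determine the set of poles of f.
The singularities of f are the zeros of the denominator. Factoring,
  z^4 - z^3 - 7*I*z^3/3 + 11*z^2/9 + 6*I*z^2 + 41*z/9 - 143*I*z/27 - 124/27 + 152*I/27 = (z + 2/3 - 2*I)*(z + 1/3 - 2*I)*(z - 1 + I)*(z - 1 + 2*I/3)
so the candidates are z = -2/3 + 2*I, z = -1/3 + 2*I, z = 1 - I, z = 1 - 2*I/3.

Check the numerator P(z) = 3*z^2 + 2*z + 2 at each one:
  P(-2/3 + 2*I) = -10 - 4*I ≠ 0, so z = -2/3 + 2*I is a (simple) pole.
  P(-1/3 + 2*I) = -31/3 ≠ 0, so z = -1/3 + 2*I is a (simple) pole.
  P(1 - I) = 4 - 8*I ≠ 0, so z = 1 - I is a (simple) pole.
  P(1 - 2*I/3) = 17/3 - 16*I/3 ≠ 0, so z = 1 - 2*I/3 is a (simple) pole.

Poles of f: {-2/3 + 2*I, -1/3 + 2*I, 1 - I, 1 - 2*I/3}

Final answer: {-2/3 + 2*I, -1/3 + 2*I, 1 - I, 1 - 2*I/3}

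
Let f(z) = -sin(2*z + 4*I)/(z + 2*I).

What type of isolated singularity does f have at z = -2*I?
Let u = z + 2*I. The argument of sin is 2*z + 4*I = 2u, so
  f = -sin(2u)/u = -((2u) - (2u)^3/6 + ...)/u = -2 + (4/3)*u^2 - ...
The Laurent expansion about u = 0 has no negative powers; equivalently lim_{z→-2*I} f(z) = -2 exists and is finite.
So the singularity is removable.

Final answer: removable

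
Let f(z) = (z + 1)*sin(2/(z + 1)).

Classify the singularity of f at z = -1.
essential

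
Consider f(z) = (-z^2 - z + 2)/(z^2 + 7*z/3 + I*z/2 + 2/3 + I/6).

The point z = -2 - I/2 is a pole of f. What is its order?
1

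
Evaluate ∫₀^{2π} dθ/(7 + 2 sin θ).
Call the integral J. The integrand is 2π-periodic and we integrate over a full period, so shifting θ does not change the value (θ → θ + π/2 turns sin θ into cos θ). Hence
  J = ∫₀^{2π} dθ/(7 + 2 cos θ).
Put z = e^{iθ}: then cos θ = (z + 1/z)/2, dθ = dz/(iz), and z runs once counterclockwise around |z| = 1:
  J = ∮_{|z|=1} 1/(7 + 2*(z + 1/z)/2) · dz/(iz) = (2/i) ∮_{|z|=1} dz/(2*z^2 + 14*z + 2).
The roots of 2*z^2 + 14*z + 2 are z = (-7 ± sqrt(7^2 - 2^2))/2, with sqrt(45) = 3*sqrt(5); their product is 1, so only z₊ = -7/2 + 3*sqrt(5)/2 lies inside the unit circle (z₋ = -7/2 - 3*sqrt(5)/2 lies outside).
z₊ is a simple zero of q(z) = 2*z^2 + 14*z + 2, so Res(1/q, z₊) = 1/q'(z₊) with q'(z) = 4*z + 14; and q'(z₊) = 2*(z₊ - z₋) = 6*sqrt(5).
Therefore J = (2/i) · 2πi · 1/(6*sqrt(5)) = 2*pi/(3*sqrt(5)) = 2*sqrt(5)*pi/15

Final answer: 2*sqrt(5)*pi/15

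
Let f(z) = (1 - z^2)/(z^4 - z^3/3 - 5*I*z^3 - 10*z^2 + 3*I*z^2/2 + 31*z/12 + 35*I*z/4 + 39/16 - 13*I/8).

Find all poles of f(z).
{-1 + 3*I/2, 3*I/2, 1/3 + I/2, 1 + 3*I/2}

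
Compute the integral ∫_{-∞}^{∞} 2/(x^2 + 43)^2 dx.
Let f(z) = 2/(z^2 + 43)^2. The denominator has no real zeros and deg Q - deg P = 4 ≥ 2, so the integral of f over the upper semicircle |z| = R tends to 0 as R → ∞. Closing the contour in the upper half-plane,
  ∫_{-∞}^{∞} f(x) dx = 2πi · Σ Res(f, z_k)  over the poles with Im z_k > 0.

Zeros of the denominator: z^2 + 43 = 0 gives z = ±sqrt(43)*I.
Upper half-plane: z = sqrt(43)*I (a pole of order 2).

Write f(z) = g(z)/(z - sqrt(43)*I)^2 with g(z) = 2/(z + sqrt(43)*I)^2. For a double pole, Res(f, z₀) = g'(z₀):
  g'(z) = -4/(z + sqrt(43)*I)^3
  Res(f, sqrt(43)*I) = g'(sqrt(43)*I) = -sqrt(43)*I/3698

∫_{-∞}^{∞} f(x) dx = 2πi · (-sqrt(43)*I/3698) = sqrt(43)*pi/1849

Final answer: sqrt(43)*pi/1849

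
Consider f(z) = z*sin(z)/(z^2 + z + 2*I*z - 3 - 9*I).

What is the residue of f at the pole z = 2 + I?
Write f(z) = P(z)/Q(z) with P(z) = z*sin(z) and Q(z) = z^2 + z + 2*I*z - 3 - 9*I.
The denominator factors as Q(z) = (z - 2 - I)*(z + 3 + 3*I), so z = 2 + I is a simple zero of Q and P is analytic there; z = 2 + I is therefore a simple pole and
  Res(f, z₀) = P(z₀)/Q'(z₀).

Q'(z) = 2*z + 1 + 2*I, so Q'(2 + I) = 5 + 4*I.
P(2 + I) = (2 + I)*sin(2 + I).

Res(f, 2 + I) = ((2 + I)*sin(2 + I))/(5 + 4*I) = (14/41 - 3*I/41)*sin(2 + I)

Final answer: (14/41 - 3*I/41)*sin(2 + I)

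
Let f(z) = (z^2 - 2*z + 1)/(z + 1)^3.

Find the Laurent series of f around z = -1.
Put w = z - (-1), i.e. z = w - 1. The denominator is w^3, so it suffices to rewrite the numerator in powers of w.

P(z) = z^2 - 2*z + 1
P(w - 1) = 4 - 4*w + w^2

Dividing each term by w^3:
  f = 4/w^3 - 4/w^2 + 1/w

Substituting back w = z + 1:
  f(z) = 4/(z + 1)^3 - 4/(z + 1)^2 + 1/(z + 1)

The series is finite because the numerator is a polynomial; the negative powers form the principal part, and the coefficient of 1/(z + 1) gives Res(f, -1) = 1.

Final answer: 4/(z + 1)^3 - 4/(z + 1)^2 + 1/(z + 1)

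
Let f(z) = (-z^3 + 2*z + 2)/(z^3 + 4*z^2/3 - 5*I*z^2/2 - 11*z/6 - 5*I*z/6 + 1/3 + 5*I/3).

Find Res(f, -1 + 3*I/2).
396/181 - 1785*I/362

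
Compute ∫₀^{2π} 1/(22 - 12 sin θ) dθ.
Call the integral J. The integrand is 2π-periodic and we integrate over a full period, so shifting θ does not change the value (θ → θ + π/2 turns sin θ into cos θ; θ → θ + π flips the sign of the trig term). Hence
  J = ∫₀^{2π} dθ/(22 + 12 cos θ).
Put z = e^{iθ}: then cos θ = (z + 1/z)/2, dθ = dz/(iz), and z runs once counterclockwise around |z| = 1:
  J = ∮_{|z|=1} 1/(22 + 12*(z + 1/z)/2) · dz/(iz) = (2/i) ∮_{|z|=1} dz/(12*z^2 + 44*z + 12).
The roots of 12*z^2 + 44*z + 12 are z = (-22 ± sqrt(22^2 - 12^2))/12, with sqrt(340) = 2*sqrt(85); their product is 1, so only z₊ = -11/6 + sqrt(85)/6 lies inside the unit circle (z₋ = -11/6 - sqrt(85)/6 lies outside).
z₊ is a simple zero of q(z) = 12*z^2 + 44*z + 12, so Res(1/q, z₊) = 1/q'(z₊) with q'(z) = 24*z + 44; and q'(z₊) = 12*(z₊ - z₋) = 4*sqrt(85).
Therefore J = (2/i) · 2πi · 1/(4*sqrt(85)) = 2*pi/(2*sqrt(85)) = sqrt(85)*pi/85

Final answer: sqrt(85)*pi/85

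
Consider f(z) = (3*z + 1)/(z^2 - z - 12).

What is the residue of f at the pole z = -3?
Write f(z) = P(z)/Q(z) with P(z) = 3*z + 1 and Q(z) = z^2 - z - 12.
The denominator factors as Q(z) = (z - 4)*(z + 3), so z = -3 is a simple zero of Q and P is analytic there; z = -3 is therefore a simple pole and
  Res(f, z₀) = P(z₀)/Q'(z₀).

Q'(z) = 2*z - 1, so Q'(-3) = -7.
P(-3) = -8.

Res(f, -3) = (-8)/(-7) = 8/7

Final answer: 8/7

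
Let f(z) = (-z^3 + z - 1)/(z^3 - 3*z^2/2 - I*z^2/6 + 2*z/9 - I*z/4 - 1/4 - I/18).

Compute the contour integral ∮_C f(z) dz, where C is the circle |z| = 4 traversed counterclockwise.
By the residue theorem, ∮_C f(z) dz = 2πi · (sum of the residues of f at the poles inside |z| = 4).

The denominator factors as (z + I/2)*(z - I/3)*(z - 3/2 - I/3), so the singularities of f are simple poles at z = -I/2, z = I/3, z = 3/2 + I/3.
  |-I/2|² = 1/4 < 16 = 4², so this pole is inside the contour.
  |I/3|² = 1/9 < 16 = 4², so this pole is inside the contour.
  |3/2 + I/3|² = 85/36 < 16 = 4², so this pole is inside the contour.

With P(z) = -z^3 + z - 1 and Q(z) = z^3 - 3*z^2/2 - I*z^2/6 + 2*z/9 - I*z/4 - 1/4 - I/18, each pole is simple, so Res(f, z₀) = P(z₀)/Q'(z₀) with Q'(z) = 3*z^2 - 3*z - I*z/3 + 2/9 - I/4.
  Res(f, -I/2) = P(-I/2)/Q'(-I/2) = (-1 - 5*I/8)/(-25/36 + 5*I/4) = -9/212 + 873*I/1060
  Res(f, I/3) = P(I/3)/Q'(I/3) = (-1 + 10*I/27)/(-5*I/4) = -8/27 - 4*I/5
  Res(f, 3/2 + I/3) = P(3/2 + I/3)/Q'(3/2 + I/3) = (-19/8 - 203*I/108)/(9/4 + 5*I/4) = -6647/5724 - 121*I/636

Sum of residues inside C: -3/2 - I/6
∮_C f(z) dz = 2πi · (-3/2 - I/6) = pi*(1/3 - 3*I)

Final answer: pi*(1/3 - 3*I)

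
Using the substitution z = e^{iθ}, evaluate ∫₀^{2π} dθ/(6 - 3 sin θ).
Call the integral J. The integrand is 2π-periodic and we integrate over a full period, so shifting θ does not change the value (θ → θ + π/2 turns sin θ into cos θ; θ → θ + π flips the sign of the trig term). Hence
  J = ∫₀^{2π} dθ/(6 + 3 cos θ).
Put z = e^{iθ}: then cos θ = (z + 1/z)/2, dθ = dz/(iz), and z runs once counterclockwise around |z| = 1:
  J = ∮_{|z|=1} 1/(6 + 3*(z + 1/z)/2) · dz/(iz) = (2/i) ∮_{|z|=1} dz/(3*z^2 + 12*z + 3).
The roots of 3*z^2 + 12*z + 3 are z = (-6 ± sqrt(6^2 - 3^2))/3, with sqrt(27) = 3*sqrt(3); their product is 1, so only z₊ = -2 + sqrt(3) lies inside the unit circle (z₋ = -2 - sqrt(3) lies outside).
z₊ is a simple zero of q(z) = 3*z^2 + 12*z + 3, so Res(1/q, z₊) = 1/q'(z₊) with q'(z) = 6*z + 12; and q'(z₊) = 3*(z₊ - z₋) = 6*sqrt(3).
Therefore J = (2/i) · 2πi · 1/(6*sqrt(3)) = 2*pi/(3*sqrt(3)) = 2*sqrt(3)*pi/9

Final answer: 2*sqrt(3)*pi/9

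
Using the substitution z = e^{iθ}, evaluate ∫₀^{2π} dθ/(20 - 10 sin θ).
Call the integral J. The integrand is 2π-periodic and we integrate over a full period, so shifting θ does not change the value (θ → θ + π/2 turns sin θ into cos θ; θ → θ + π flips the sign of the trig term). Hence
  J = ∫₀^{2π} dθ/(20 + 10 cos θ).
Put z = e^{iθ}: then cos θ = (z + 1/z)/2, dθ = dz/(iz), and z runs once counterclockwise around |z| = 1:
  J = ∮_{|z|=1} 1/(20 + 10*(z + 1/z)/2) · dz/(iz) = (2/i) ∮_{|z|=1} dz/(10*z^2 + 40*z + 10).
The roots of 10*z^2 + 40*z + 10 are z = (-20 ± sqrt(20^2 - 10^2))/10, with sqrt(300) = 10*sqrt(3); their product is 1, so only z₊ = -2 + sqrt(3) lies inside the unit circle (z₋ = -2 - sqrt(3) lies outside).
z₊ is a simple zero of q(z) = 10*z^2 + 40*z + 10, so Res(1/q, z₊) = 1/q'(z₊) with q'(z) = 20*z + 40; and q'(z₊) = 10*(z₊ - z₋) = 20*sqrt(3).
Therefore J = (2/i) · 2πi · 1/(20*sqrt(3)) = 2*pi/(10*sqrt(3)) = sqrt(3)*pi/15

Final answer: sqrt(3)*pi/15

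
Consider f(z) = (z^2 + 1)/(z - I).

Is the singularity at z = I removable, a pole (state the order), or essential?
The numerator vanishes at z = I ((I)^2 = -1), so it is divisible by z - I:
  z^2 + 1 = (z - I)*(z + I)
Hence for z ≠ I, f(z) = z + I, a polynomial, and lim_{z→I} f(z) = 2*I is finite.
So the singularity is removable.

Final answer: removable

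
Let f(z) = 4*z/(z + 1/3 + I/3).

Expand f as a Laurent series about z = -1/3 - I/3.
Put w = z - (-1/3 - I/3), i.e. z = w - 1/3 - I/3. The denominator is w, so it suffices to rewrite the numerator in powers of w.

P(z) = 4*z
P(w - 1/3 - I/3) = -4/3 - 4*I/3 + 4*w

Dividing each term by w:
  f = (-4/3 - 4*I/3)/w + 4

Substituting back w = z + 1/3 + I/3:
  f(z) = (-4/3 - 4*I/3)/(z + 1/3 + I/3) + 4

The series is finite because the numerator is a polynomial; the negative powers form the principal part, and the coefficient of 1/(z + 1/3 + I/3) gives Res(f, -1/3 - I/3) = -4/3 - 4*I/3.

Final answer: (-4/3 - 4*I/3)/(z + 1/3 + I/3) + 4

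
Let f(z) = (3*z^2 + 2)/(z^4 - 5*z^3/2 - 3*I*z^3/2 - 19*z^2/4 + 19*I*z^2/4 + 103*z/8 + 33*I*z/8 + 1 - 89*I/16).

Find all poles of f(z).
{-2 + I/2, I/2, 3/2 + I, 3 - I/2}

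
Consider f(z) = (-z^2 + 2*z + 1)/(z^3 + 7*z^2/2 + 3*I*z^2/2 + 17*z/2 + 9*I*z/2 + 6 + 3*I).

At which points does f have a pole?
{-3/2 + 3*I/2, -1 - 3*I, -1}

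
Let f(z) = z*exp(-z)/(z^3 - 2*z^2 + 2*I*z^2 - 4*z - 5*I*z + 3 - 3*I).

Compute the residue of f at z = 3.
(33/170 - 21*I/170)*exp(-3)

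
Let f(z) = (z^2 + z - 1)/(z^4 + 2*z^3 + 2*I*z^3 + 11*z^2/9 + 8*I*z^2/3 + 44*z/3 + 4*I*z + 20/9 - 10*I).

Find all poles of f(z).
The singularities of f are the zeros of the denominator. Factoring,
  z^4 + 2*z^3 + 2*I*z^3 + 11*z^2/9 + 8*I*z^2/3 + 44*z/3 + 4*I*z + 20/9 - 10*I = (z + 3 + I)*(z - 2/3 + 3*I)*(z - 1/3 - I)*(z - I)
so the candidates are z = -3 - I, z = 2/3 - 3*I, z = 1/3 + I, z = I.

Check the numerator P(z) = z^2 + z - 1 at each one:
  P(-3 - I) = 4 + 5*I ≠ 0, so z = -3 - I is a (simple) pole.
  P(2/3 - 3*I) = -80/9 - 7*I ≠ 0, so z = 2/3 - 3*I is a (simple) pole.
  P(1/3 + I) = -14/9 + 5*I/3 ≠ 0, so z = 1/3 + I is a (simple) pole.
  P(I) = -2 + I ≠ 0, so z = I is a (simple) pole.

Poles of f: {-3 - I, I, 1/3 + I, 2/3 - 3*I}

Final answer: {-3 - I, I, 1/3 + I, 2/3 - 3*I}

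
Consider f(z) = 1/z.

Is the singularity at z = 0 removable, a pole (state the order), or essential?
Write f(z) = g(z)/z with g(z) = 1.
g is entire and g(0) = 1 ≠ 0, so no factor of (z) cancels: the Laurent expansion of f about z = 0 starts at the power -1, i.e. lim_{z→z₀} (z - z₀) f(z) = 1 is finite and nonzero.
So z = 0 is a pole of order 1.

Final answer: pole of order 1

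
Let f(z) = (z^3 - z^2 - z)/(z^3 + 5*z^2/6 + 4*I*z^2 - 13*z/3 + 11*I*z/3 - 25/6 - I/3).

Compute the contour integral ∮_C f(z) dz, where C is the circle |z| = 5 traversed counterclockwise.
By the residue theorem, ∮_C f(z) dz = 2πi · (sum of the residues of f at the poles inside |z| = 5).

The denominator factors as (z + 1/3 + 2*I)*(z + 1)*(z - 1/2 + 2*I), so the singularities of f are simple poles at z = -1/3 - 2*I, z = -1, z = 1/2 - 2*I.
  |-1/3 - 2*I|² = 37/9 < 25 = 5², so this pole is inside the contour.
  |-1|² = 1 < 25 = 5², so this pole is inside the contour.
  |1/2 - 2*I|² = 17/4 < 25 = 5², so this pole is inside the contour.

With P(z) = z^3 - z^2 - z and Q(z) = z^3 + 5*z^2/6 + 4*I*z^2 - 13*z/3 + 11*I*z/3 - 25/6 - I/3, each pole is simple, so Res(f, z₀) = P(z₀)/Q'(z₀) with Q'(z) = 3*z^2 + 5*z/3 + 8*I*z - 13/3 + 11*I/3.
  Res(f, -1/3 - 2*I) = P(-1/3 - 2*I)/Q'(-1/3 - 2*I) = (221/27 + 8*I)/(-5/9 + 5*I/3) = 427/150 - 293*I/50
  Res(f, -1) = P(-1)/Q'(-1) = (-1)/(-3 - 13*I/3) = 27/250 - 39*I/250
  Res(f, 1/2 - 2*I) = P(1/2 - 2*I)/Q'(1/2 - 2*I) = (-21/8 + 21*I/2)/(5/4 - 5*I/3) = -1197/250 + 252*I/125

Sum of residues inside C: -11/6 - 4*I
∮_C f(z) dz = 2πi · (-11/6 - 4*I) = pi*(8 - 11*I/3)

Final answer: pi*(8 - 11*I/3)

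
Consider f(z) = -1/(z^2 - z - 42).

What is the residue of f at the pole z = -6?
Write f(z) = P(z)/Q(z) with P(z) = -1 and Q(z) = z^2 - z - 42.
The denominator factors as Q(z) = (z + 6)*(z - 7), so z = -6 is a simple zero of Q and P is analytic there; z = -6 is therefore a simple pole and
  Res(f, z₀) = P(z₀)/Q'(z₀).

Q'(z) = 2*z - 1, so Q'(-6) = -13.
P(-6) = -1.

Res(f, -6) = (-1)/(-13) = 1/13

Final answer: 1/13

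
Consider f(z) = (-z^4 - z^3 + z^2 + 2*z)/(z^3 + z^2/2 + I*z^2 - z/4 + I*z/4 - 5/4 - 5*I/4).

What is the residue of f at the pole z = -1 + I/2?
-1/34 - 9*I/68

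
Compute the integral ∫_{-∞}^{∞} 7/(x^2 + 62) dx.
7*sqrt(62)*pi/62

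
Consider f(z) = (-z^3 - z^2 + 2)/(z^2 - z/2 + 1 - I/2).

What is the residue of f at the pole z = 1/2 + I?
Write f(z) = P(z)/Q(z) with P(z) = -z^3 - z^2 + 2 and Q(z) = z^2 - z/2 + 1 - I/2.
The denominator factors as Q(z) = (z - 1/2 - I)*(z + I), so z = 1/2 + I is a simple zero of Q and P is analytic there; z = 1/2 + I is therefore a simple pole and
  Res(f, z₀) = P(z₀)/Q'(z₀).

Q'(z) = 2*z - 1/2, so Q'(1/2 + I) = 1/2 + 2*I.
P(1/2 + I) = 33/8 - 3*I/4.

Res(f, 1/2 + I) = (33/8 - 3*I/4)/(1/2 + 2*I) = 9/68 - 69*I/34

Final answer: 9/68 - 69*I/34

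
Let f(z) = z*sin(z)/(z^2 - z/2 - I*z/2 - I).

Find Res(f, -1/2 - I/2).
Write f(z) = P(z)/Q(z) with P(z) = z*sin(z) and Q(z) = z^2 - z/2 - I*z/2 - I.
The denominator factors as Q(z) = (z + 1/2 + I/2)*(z - 1 - I), so z = -1/2 - I/2 is a simple zero of Q and P is analytic there; z = -1/2 - I/2 is therefore a simple pole and
  Res(f, z₀) = P(z₀)/Q'(z₀).

Q'(z) = 2*z - 1/2 - I/2, so Q'(-1/2 - I/2) = -3/2 - 3*I/2.
P(-1/2 - I/2) = (1/2 + I/2)*sin(1/2 + I/2).

Res(f, -1/2 - I/2) = ((1/2 + I/2)*sin(1/2 + I/2))/(-3/2 - 3*I/2) = -sin(1/2 + I/2)/3

Final answer: -sin(1/2 + I/2)/3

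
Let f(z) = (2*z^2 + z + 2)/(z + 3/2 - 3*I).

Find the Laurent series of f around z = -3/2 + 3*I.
Put w = z - (-3/2 + 3*I), i.e. z = w - 3/2 + 3*I. The denominator is w, so it suffices to rewrite the numerator in powers of w.

P(z) = 2*z^2 + z + 2
P(w - 3/2 + 3*I) = -13 - 15*I + (-5 + 12*I)*w + 2*w^2

Dividing each term by w:
  f = (-13 - 15*I)/w - 5 + 12*I + 2*w

Substituting back w = z + 3/2 - 3*I:
  f(z) = (-13 - 15*I)/(z + 3/2 - 3*I) - 5 + 12*I + 2*(z + 3/2 - 3*I)

The series is finite because the numerator is a polynomial; the negative powers form the principal part, and the coefficient of 1/(z + 3/2 - 3*I) gives Res(f, -3/2 + 3*I) = -13 - 15*I.

Final answer: (-13 - 15*I)/(z + 3/2 - 3*I) - 5 + 12*I + 2*(z + 3/2 - 3*I)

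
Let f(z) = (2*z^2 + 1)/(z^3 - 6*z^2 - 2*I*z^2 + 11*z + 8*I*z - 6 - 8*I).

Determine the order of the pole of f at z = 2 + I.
2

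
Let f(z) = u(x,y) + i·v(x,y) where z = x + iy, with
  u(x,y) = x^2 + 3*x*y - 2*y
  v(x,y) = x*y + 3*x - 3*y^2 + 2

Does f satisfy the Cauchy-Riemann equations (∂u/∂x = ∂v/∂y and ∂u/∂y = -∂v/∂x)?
∂u/∂x = 2*x + 3*y
∂v/∂y = x - 6*y
∂u/∂y = 3*x - 2
∂v/∂x = y + 3
∂u/∂x ≠ ∂v/∂y and ∂u/∂y ≠ -∂v/∂x; the Cauchy-Riemann equations are not satisfied, so f is not analytic.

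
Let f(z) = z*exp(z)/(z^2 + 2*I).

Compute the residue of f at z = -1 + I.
exp(-1 + I)/2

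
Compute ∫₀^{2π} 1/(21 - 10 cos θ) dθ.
Call the integral J. The integrand is 2π-periodic and we integrate over a full period, so shifting θ does not change the value (θ → θ + π flips the sign of the trig term). Hence
  J = ∫₀^{2π} dθ/(21 + 10 cos θ).
Put z = e^{iθ}: then cos θ = (z + 1/z)/2, dθ = dz/(iz), and z runs once counterclockwise around |z| = 1:
  J = ∮_{|z|=1} 1/(21 + 10*(z + 1/z)/2) · dz/(iz) = (2/i) ∮_{|z|=1} dz/(10*z^2 + 42*z + 10).
The roots of 10*z^2 + 42*z + 10 are z = (-21 ± sqrt(21^2 - 10^2))/10, with sqrt(341) = sqrt(341); their product is 1, so only z₊ = -21/10 + sqrt(341)/10 lies inside the unit circle (z₋ = -21/10 - sqrt(341)/10 lies outside).
z₊ is a simple zero of q(z) = 10*z^2 + 42*z + 10, so Res(1/q, z₊) = 1/q'(z₊) with q'(z) = 20*z + 42; and q'(z₊) = 10*(z₊ - z₋) = 2*sqrt(341).
Therefore J = (2/i) · 2πi · 1/(2*sqrt(341)) = 2*pi/(sqrt(341)) = 2*sqrt(341)*pi/341

Final answer: 2*sqrt(341)*pi/341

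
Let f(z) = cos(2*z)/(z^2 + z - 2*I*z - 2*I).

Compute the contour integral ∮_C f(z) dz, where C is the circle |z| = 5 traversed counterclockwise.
By the residue theorem, ∮_C f(z) dz = 2πi · (sum of the residues of f at the poles inside |z| = 5).

The denominator factors as (z + 1)*(z - 2*I), so the singularities of f are simple poles at z = -1, z = 2*I.
  |-1|² = 1 < 25 = 5², so this pole is inside the contour.
  |2*I|² = 4 < 25 = 5², so this pole is inside the contour.

With P(z) = cos(2*z) and Q(z) = z^2 + z - 2*I*z - 2*I, each pole is simple, so Res(f, z₀) = P(z₀)/Q'(z₀) with Q'(z) = 2*z + 1 - 2*I.
  Res(f, -1) = P(-1)/Q'(-1) = (cos(2))/(-1 - 2*I) = (-1/5 + 2*I/5)*cos(2)
  Res(f, 2*I) = P(2*I)/Q'(2*I) = (cosh(4))/(1 + 2*I) = (1/5 - 2*I/5)*cosh(4)

Sum of residues inside C: (1/5 - 2*I/5)*cosh(4) + (-1/5 + 2*I/5)*cos(2)
∮_C f(z) dz = 2πi · ((1/5 - 2*I/5)*cosh(4) + (-1/5 + 2*I/5)*cos(2)) = pi*(-4/5 - 2*I/5)*cos(2) + pi*(4/5 + 2*I/5)*cosh(4)

Final answer: pi*(-4/5 - 2*I/5)*cos(2) + pi*(4/5 + 2*I/5)*cosh(4)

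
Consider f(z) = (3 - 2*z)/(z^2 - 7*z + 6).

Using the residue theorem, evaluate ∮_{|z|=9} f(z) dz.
-4*I*pi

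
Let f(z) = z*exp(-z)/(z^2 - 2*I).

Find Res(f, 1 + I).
Write f(z) = P(z)/Q(z) with P(z) = z*exp(-z) and Q(z) = z^2 - 2*I.
The denominator factors as Q(z) = (z + 1 + I)*(z - 1 - I), so z = 1 + I is a simple zero of Q and P is analytic there; z = 1 + I is therefore a simple pole and
  Res(f, z₀) = P(z₀)/Q'(z₀).

Q'(z) = 2*z, so Q'(1 + I) = 2 + 2*I.
P(1 + I) = (1 + I)*exp(-1 - I).

Res(f, 1 + I) = ((1 + I)*exp(-1 - I))/(2 + 2*I) = exp(-1 - I)/2

Final answer: exp(-1 - I)/2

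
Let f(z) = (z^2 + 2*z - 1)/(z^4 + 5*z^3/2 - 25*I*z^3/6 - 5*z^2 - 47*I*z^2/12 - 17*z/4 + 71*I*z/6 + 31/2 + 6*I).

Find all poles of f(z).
The singularities of f are the zeros of the denominator. Factoring,
  z^4 + 5*z^3/2 - 25*I*z^3/6 - 5*z^2 - 47*I*z^2/12 - 17*z/4 + 71*I*z/6 + 31/2 + 6*I = (z + 2 - 3*I)*(z - 3/2 + I/3)*(z - 3*I/2)*(z + 2)
so the candidates are z = -2 + 3*I, z = 3/2 - I/3, z = 3*I/2, z = -2.

Check the numerator P(z) = z^2 + 2*z - 1 at each one:
  P(-2 + 3*I) = -10 - 6*I ≠ 0, so z = -2 + 3*I is a (simple) pole.
  P(3/2 - I/3) = 149/36 - 5*I/3 ≠ 0, so z = 3/2 - I/3 is a (simple) pole.
  P(3*I/2) = -13/4 + 3*I ≠ 0, so z = 3*I/2 is a (simple) pole.
  P(-2) = -1 ≠ 0, so z = -2 is a (simple) pole.

Poles of f: {-2, -2 + 3*I, 3*I/2, 3/2 - I/3}

Final answer: {-2, -2 + 3*I, 3*I/2, 3/2 - I/3}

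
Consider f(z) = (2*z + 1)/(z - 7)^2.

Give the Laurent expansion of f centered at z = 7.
Put w = z - (7), i.e. z = w + 7. The denominator is w^2, so it suffices to rewrite the numerator in powers of w.

P(z) = 2*z + 1
P(w + 7) = 15 + 2*w

Dividing each term by w^2:
  f = 15/w^2 + 2/w

Substituting back w = z - 7:
  f(z) = 15/(z - 7)^2 + 2/(z - 7)

The series is finite because the numerator is a polynomial; the negative powers form the principal part, and the coefficient of 1/(z - 7) gives Res(f, 7) = 2.

Final answer: 15/(z - 7)^2 + 2/(z - 7)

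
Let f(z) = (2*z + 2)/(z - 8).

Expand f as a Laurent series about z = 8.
Put w = z - (8), i.e. z = w + 8. The denominator is w, so it suffices to rewrite the numerator in powers of w.

P(z) = 2*z + 2
P(w + 8) = 18 + 2*w

Dividing each term by w:
  f = 18/w + 2

Substituting back w = z - 8:
  f(z) = 18/(z - 8) + 2

The series is finite because the numerator is a polynomial; the negative powers form the principal part, and the coefficient of 1/(z - 8) gives Res(f, 8) = 18.

Final answer: 18/(z - 8) + 2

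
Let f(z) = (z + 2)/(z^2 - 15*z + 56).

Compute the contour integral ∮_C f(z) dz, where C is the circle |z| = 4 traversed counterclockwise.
By the residue theorem, ∮_C f(z) dz = 2πi · (sum of the residues of f at the poles inside |z| = 4).

The denominator factors as (z - 8)*(z - 7), so the singularities of f are simple poles at z = 8, z = 7.
  |8|² = 64 > 16 = 4², so this pole is outside the contour.
  |7|² = 49 > 16 = 4², so this pole is outside the contour.

No pole lies inside the contour, so f is analytic on and inside C and the integral is 0 (Cauchy's theorem).

Final answer: 0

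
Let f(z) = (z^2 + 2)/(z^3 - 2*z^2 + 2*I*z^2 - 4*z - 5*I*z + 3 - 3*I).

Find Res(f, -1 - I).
Write f(z) = P(z)/Q(z) with P(z) = z^2 + 2 and Q(z) = z^3 - 2*z^2 + 2*I*z^2 - 4*z - 5*I*z + 3 - 3*I.
The denominator factors as Q(z) = (z + 1 + I)*(z - 3)*(z + I), so z = -1 - I is a simple zero of Q and P is analytic there; z = -1 - I is therefore a simple pole and
  Res(f, z₀) = P(z₀)/Q'(z₀).

Q'(z) = 3*z^2 - 4*z + 4*I*z - 4 - 5*I, so Q'(-1 - I) = 4 + I.
P(-1 - I) = 2 + 2*I.

Res(f, -1 - I) = (2 + 2*I)/(4 + I) = 10/17 + 6*I/17

Final answer: 10/17 + 6*I/17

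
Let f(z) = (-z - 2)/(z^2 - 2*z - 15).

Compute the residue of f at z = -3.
Write f(z) = P(z)/Q(z) with P(z) = -z - 2 and Q(z) = z^2 - 2*z - 15.
The denominator factors as Q(z) = (z - 5)*(z + 3), so z = -3 is a simple zero of Q and P is analytic there; z = -3 is therefore a simple pole and
  Res(f, z₀) = P(z₀)/Q'(z₀).

Q'(z) = 2*z - 2, so Q'(-3) = -8.
P(-3) = 1.

Res(f, -3) = (1)/(-8) = -1/8

Final answer: -1/8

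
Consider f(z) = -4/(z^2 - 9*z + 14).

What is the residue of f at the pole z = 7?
Write f(z) = P(z)/Q(z) with P(z) = -4 and Q(z) = z^2 - 9*z + 14.
The denominator factors as Q(z) = (z - 2)*(z - 7), so z = 7 is a simple zero of Q and P is analytic there; z = 7 is therefore a simple pole and
  Res(f, z₀) = P(z₀)/Q'(z₀).

Q'(z) = 2*z - 9, so Q'(7) = 5.
P(7) = -4.

Res(f, 7) = (-4)/(5) = -4/5

Final answer: -4/5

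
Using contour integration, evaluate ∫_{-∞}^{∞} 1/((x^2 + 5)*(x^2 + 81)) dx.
Let f(z) = 1/((z^2 + 5)*(z^2 + 81)). The denominator has no real zeros and deg Q - deg P = 4 ≥ 2, so the integral of f over the upper semicircle |z| = R tends to 0 as R → ∞. Closing the contour in the upper half-plane,
  ∫_{-∞}^{∞} f(x) dx = 2πi · Σ Res(f, z_k)  over the poles with Im z_k > 0.

Zeros of the denominator: z^2 + 5 = 0 gives z = ±sqrt(5)*I; z^2 + 81 = 0 gives z = ±9*I.
Upper half-plane: z = 9*I, z = sqrt(5)*I (simple).

Each pole is a simple zero of Q(z) = z^4 + 86*z^2 + 405, so Res(f, z₀) = P(z₀)/Q'(z₀) with P(z) = 1, Q'(z) = 4*z^3 + 172*z:
  Res(f, 9*I) = (1)/(-1368*I) = I/1368
  Res(f, sqrt(5)*I) = (1)/(152*sqrt(5)*I) = -sqrt(5)*I/760

Sum of residues: I*(5 - 9*sqrt(5))/6840
∫_{-∞}^{∞} f(x) dx = 2πi · (I*(5 - 9*sqrt(5))/6840) = pi*(-5 + 9*sqrt(5))/3420

Final answer: pi*(-5 + 9*sqrt(5))/3420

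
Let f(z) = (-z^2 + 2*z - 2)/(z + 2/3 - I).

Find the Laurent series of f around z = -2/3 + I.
Put w = z - (-2/3 + I), i.e. z = w - 2/3 + I. The denominator is w, so it suffices to rewrite the numerator in powers of w.

P(z) = -z^2 + 2*z - 2
P(w - 2/3 + I) = -25/9 + 10*I/3 + (10/3 - 2*I)*w - w^2

Dividing each term by w:
  f = (-25/9 + 10*I/3)/w + 10/3 - 2*I - w

Substituting back w = z + 2/3 - I:
  f(z) = (-25/9 + 10*I/3)/(z + 2/3 - I) + 10/3 - 2*I - (z + 2/3 - I)

The series is finite because the numerator is a polynomial; the negative powers form the principal part, and the coefficient of 1/(z + 2/3 - I) gives Res(f, -2/3 + I) = -25/9 + 10*I/3.

Final answer: (-25/9 + 10*I/3)/(z + 2/3 - I) + 10/3 - 2*I - (z + 2/3 - I)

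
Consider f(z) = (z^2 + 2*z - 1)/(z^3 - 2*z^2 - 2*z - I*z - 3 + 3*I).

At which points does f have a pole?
The singularities of f are the zeros of the denominator. Factoring,
  z^3 - 2*z^2 - 2*z - I*z - 3 + 3*I = (z + 1 + I)*(z - I)*(z - 3)
so the candidates are z = -1 - I, z = I, z = 3.

Check the numerator P(z) = z^2 + 2*z - 1 at each one:
  P(-1 - I) = -3 ≠ 0, so z = -1 - I is a (simple) pole.
  P(I) = -2 + 2*I ≠ 0, so z = I is a (simple) pole.
  P(3) = 14 ≠ 0, so z = 3 is a (simple) pole.

Poles of f: {-1 - I, I, 3}

Final answer: {-1 - I, I, 3}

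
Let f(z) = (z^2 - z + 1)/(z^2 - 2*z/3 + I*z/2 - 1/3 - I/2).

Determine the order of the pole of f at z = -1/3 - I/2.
Factor the denominator:
  z^2 - 2*z/3 + I*z/2 - 1/3 - I/2 = (z + 1/3 + I/2)*(z - 1)

The numerator P(z) = z^2 - z + 1 has P(-1/3 - I/2) = 43/36 + 5*I/6 ≠ 0, so no factor of (z + 1/3 + I/2) cancels.
Near z = -1/3 - I/2 we can therefore write f(z) = g(z)/(z + 1/3 + I/2) with g analytic at -1/3 - I/2 and g(-1/3 - I/2) ≠ 0 (g is the numerator divided by the remaining denominator factors).

Hence z = -1/3 - I/2 is a pole of order 1.

Final answer: 1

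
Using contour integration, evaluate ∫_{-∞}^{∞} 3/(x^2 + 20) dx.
Let f(z) = 3/(z^2 + 20). The denominator has no real zeros and deg Q - deg P = 2 ≥ 2, so the integral of f over the upper semicircle |z| = R tends to 0 as R → ∞. Closing the contour in the upper half-plane,
  ∫_{-∞}^{∞} f(x) dx = 2πi · Σ Res(f, z_k)  over the poles with Im z_k > 0.

Zeros of the denominator: z^2 + 20 = 0 gives z = ±2*sqrt(5)*I.
Upper half-plane: z = 2*sqrt(5)*I (simple).

Each pole is a simple zero of Q(z) = z^2 + 20, so Res(f, z₀) = P(z₀)/Q'(z₀) with P(z) = 3, Q'(z) = 2*z:
  Res(f, 2*sqrt(5)*I) = (3)/(4*sqrt(5)*I) = -3*sqrt(5)*I/20

∫_{-∞}^{∞} f(x) dx = 2πi · (-3*sqrt(5)*I/20) = 3*sqrt(5)*pi/10

Final answer: 3*sqrt(5)*pi/10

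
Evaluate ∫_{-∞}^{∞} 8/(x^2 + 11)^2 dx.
Let f(z) = 8/(z^2 + 11)^2. The denominator has no real zeros and deg Q - deg P = 4 ≥ 2, so the integral of f over the upper semicircle |z| = R tends to 0 as R → ∞. Closing the contour in the upper half-plane,
  ∫_{-∞}^{∞} f(x) dx = 2πi · Σ Res(f, z_k)  over the poles with Im z_k > 0.

Zeros of the denominator: z^2 + 11 = 0 gives z = ±sqrt(11)*I.
Upper half-plane: z = sqrt(11)*I (a pole of order 2).

Write f(z) = g(z)/(z - sqrt(11)*I)^2 with g(z) = 8/(z + sqrt(11)*I)^2. For a double pole, Res(f, z₀) = g'(z₀):
  g'(z) = -16/(z + sqrt(11)*I)^3
  Res(f, sqrt(11)*I) = g'(sqrt(11)*I) = -2*sqrt(11)*I/121

∫_{-∞}^{∞} f(x) dx = 2πi · (-2*sqrt(11)*I/121) = 4*sqrt(11)*pi/121

Final answer: 4*sqrt(11)*pi/121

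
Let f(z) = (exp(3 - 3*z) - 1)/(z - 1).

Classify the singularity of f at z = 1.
Let u = z - 1. The exponent is 3 - 3*z = -3u, so
  f = (e^(-3u) - 1)/u = ((-3u) + (-3u)^2/2 + (-3u)^3/6 + ...)/u = -3 + (9/2)*u + (-9/2)*u^2 + ...
The Laurent expansion about u = 0 has no negative powers; equivalently lim_{z→1} f(z) = -3 exists and is finite.
So the singularity is removable.

Final answer: removable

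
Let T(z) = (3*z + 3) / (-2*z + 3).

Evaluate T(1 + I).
Substitute z = 1 + I:
  numerator:   3*(1 + I) + 3 = 6 + 3*I
  denominator: -2*(1 + I) + 3 = 1 - 2*I
T(1 + I) = (6 + 3*I)/(1 - 2*I); multiplying numerator and denominator by the conjugate 1 + 2*I gives (15*I)/5 = 3*I

Final answer: 3*I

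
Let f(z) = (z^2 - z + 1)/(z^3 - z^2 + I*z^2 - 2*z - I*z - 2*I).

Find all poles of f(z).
{-1, -I, 2}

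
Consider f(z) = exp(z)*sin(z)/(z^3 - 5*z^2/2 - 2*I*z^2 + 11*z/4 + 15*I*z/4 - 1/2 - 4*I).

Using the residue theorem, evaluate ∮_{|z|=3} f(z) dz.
By the residue theorem, ∮_C f(z) dz = 2πi · (sum of the residues of f at the poles inside |z| = 3).

The denominator factors as (z - 1/2 - 3*I/2)*(z - 1 + I)*(z - 1 - 3*I/2), so the singularities of f are simple poles at z = 1/2 + 3*I/2, z = 1 - I, z = 1 + 3*I/2.
  |1/2 + 3*I/2|² = 5/2 < 9 = 3², so this pole is inside the contour.
  |1 - I|² = 2 < 9 = 3², so this pole is inside the contour.
  |1 + 3*I/2|² = 13/4 < 9 = 3², so this pole is inside the contour.

With P(z) = exp(z)*sin(z) and Q(z) = z^3 - 5*z^2/2 - 2*I*z^2 + 11*z/4 + 15*I*z/4 - 1/2 - 4*I, each pole is simple, so Res(f, z₀) = P(z₀)/Q'(z₀) with Q'(z) = 3*z^2 - 5*z - 4*I*z + 11/4 + 15*I/4.
  Res(f, 1/2 + 3*I/2) = P(1/2 + 3*I/2)/Q'(1/2 + 3*I/2) = (exp(1/2 + 3*I/2)*sin(1/2 + 3*I/2))/(1/4 - 5*I/4) = (2/13 + 10*I/13)*exp(1/2 + 3*I/2)*sin(1/2 + 3*I/2)
  Res(f, 1 - I) = P(1 - I)/Q'(1 - I) = (exp(1 - I)*sin(1 - I))/(-25/4 - 5*I/4) = (-2/13 + 2*I/65)*exp(1 - I)*sin(1 - I)
  Res(f, 1 + 3*I/2) = P(1 + 3*I/2)/Q'(1 + 3*I/2) = (exp(1 + 3*I/2)*sin(1 + 3*I/2))/(5*I/4) = -4*I*exp(1 + 3*I/2)*sin(1 + 3*I/2)/5

Sum of residues inside C: (2/13 + 10*I/13)*exp(1/2 + 3*I/2)*sin(1/2 + 3*I/2) + (-2/13 + 2*I/65)*exp(1 - I)*sin(1 - I) - 4*I*exp(1 + 3*I/2)*sin(1 + 3*I/2)/5
∮_C f(z) dz = 2πi · ((2/13 + 10*I/13)*exp(1/2 + 3*I/2)*sin(1/2 + 3*I/2) + (-2/13 + 2*I/65)*exp(1 - I)*sin(1 - I) - 4*I*exp(1 + 3*I/2)*sin(1 + 3*I/2)/5) = pi*(-20/13 + 4*I/13)*exp(1/2 + 3*I/2)*sin(1/2 + 3*I/2) + pi*(-4/65 - 4*I/13)*exp(1 - I)*sin(1 - I) + 8*pi*exp(1 + 3*I/2)*sin(1 + 3*I/2)/5

Final answer: pi*(-20/13 + 4*I/13)*exp(1/2 + 3*I/2)*sin(1/2 + 3*I/2) + pi*(-4/65 - 4*I/13)*exp(1 - I)*sin(1 - I) + 8*pi*exp(1 + 3*I/2)*sin(1 + 3*I/2)/5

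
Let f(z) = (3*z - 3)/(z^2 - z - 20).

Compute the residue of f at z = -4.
Write f(z) = P(z)/Q(z) with P(z) = 3*z - 3 and Q(z) = z^2 - z - 20.
The denominator factors as Q(z) = (z + 4)*(z - 5), so z = -4 is a simple zero of Q and P is analytic there; z = -4 is therefore a simple pole and
  Res(f, z₀) = P(z₀)/Q'(z₀).

Q'(z) = 2*z - 1, so Q'(-4) = -9.
P(-4) = -15.

Res(f, -4) = (-15)/(-9) = 5/3

Final answer: 5/3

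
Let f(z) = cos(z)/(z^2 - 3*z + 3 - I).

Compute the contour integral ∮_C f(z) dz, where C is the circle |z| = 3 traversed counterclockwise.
By the residue theorem, ∮_C f(z) dz = 2πi · (sum of the residues of f at the poles inside |z| = 3).

The denominator factors as (z - 2 - I)*(z - 1 + I), so the singularities of f are simple poles at z = 2 + I, z = 1 - I.
  |2 + I|² = 5 < 9 = 3², so this pole is inside the contour.
  |1 - I|² = 2 < 9 = 3², so this pole is inside the contour.

With P(z) = cos(z) and Q(z) = z^2 - 3*z + 3 - I, each pole is simple, so Res(f, z₀) = P(z₀)/Q'(z₀) with Q'(z) = 2*z - 3.
  Res(f, 2 + I) = P(2 + I)/Q'(2 + I) = (cos(2 + I))/(1 + 2*I) = (1/5 - 2*I/5)*cos(2 + I)
  Res(f, 1 - I) = P(1 - I)/Q'(1 - I) = (cos(1 - I))/(-1 - 2*I) = (-1/5 + 2*I/5)*cos(1 - I)

Sum of residues inside C: (1/5 - 2*I/5)*cos(2 + I) + (-1/5 + 2*I/5)*cos(1 - I)
∮_C f(z) dz = 2πi · ((1/5 - 2*I/5)*cos(2 + I) + (-1/5 + 2*I/5)*cos(1 - I)) = pi*(-4/5 - 2*I/5)*cos(1 - I) + pi*(4/5 + 2*I/5)*cos(2 + I)

Final answer: pi*(-4/5 - 2*I/5)*cos(1 - I) + pi*(4/5 + 2*I/5)*cos(2 + I)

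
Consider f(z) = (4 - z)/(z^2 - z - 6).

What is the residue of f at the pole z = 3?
1/5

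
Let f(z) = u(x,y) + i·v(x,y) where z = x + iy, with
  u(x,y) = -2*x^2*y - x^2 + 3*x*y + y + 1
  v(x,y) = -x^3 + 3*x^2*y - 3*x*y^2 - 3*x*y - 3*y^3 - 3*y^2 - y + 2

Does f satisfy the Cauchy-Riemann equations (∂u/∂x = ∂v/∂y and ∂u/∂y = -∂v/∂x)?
∂u/∂x = -4*x*y - 2*x + 3*y
∂v/∂y = 3*x^2 - 6*x*y - 3*x - 9*y^2 - 6*y - 1
∂u/∂y = -2*x^2 + 3*x + 1
∂v/∂x = -3*x^2 + 6*x*y - 3*y^2 - 3*y
∂u/∂x ≠ ∂v/∂y and ∂u/∂y ≠ -∂v/∂x; the Cauchy-Riemann equations are not satisfied, so f is not analytic.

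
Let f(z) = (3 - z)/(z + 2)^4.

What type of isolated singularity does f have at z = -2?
Write f(z) = g(z)/(z + 2)^4 with g(z) = 3 - z.
g is entire and g(-2) = 5 ≠ 0, so no factor of (z + 2) cancels: the Laurent expansion of f about z = -2 starts at the power -4, i.e. lim_{z→z₀} (z - z₀)^4 f(z) = 5 is finite and nonzero.
So z = -2 is a pole of order 4.

Final answer: pole of order 4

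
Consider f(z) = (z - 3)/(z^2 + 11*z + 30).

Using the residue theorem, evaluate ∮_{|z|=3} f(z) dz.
By the residue theorem, ∮_C f(z) dz = 2πi · (sum of the residues of f at the poles inside |z| = 3).

The denominator factors as (z + 5)*(z + 6), so the singularities of f are simple poles at z = -5, z = -6.
  |-5|² = 25 > 9 = 3², so this pole is outside the contour.
  |-6|² = 36 > 9 = 3², so this pole is outside the contour.

No pole lies inside the contour, so f is analytic on and inside C and the integral is 0 (Cauchy's theorem).

Final answer: 0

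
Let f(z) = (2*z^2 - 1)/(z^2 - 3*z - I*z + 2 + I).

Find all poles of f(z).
The singularities of f are the zeros of the denominator. Factoring,
  z^2 - 3*z - I*z + 2 + I = (z - 1)*(z - 2 - I)
so the candidates are z = 1, z = 2 + I.

Check the numerator P(z) = 2*z^2 - 1 at each one:
  P(1) = 1 ≠ 0, so z = 1 is a (simple) pole.
  P(2 + I) = 5 + 8*I ≠ 0, so z = 2 + I is a (simple) pole.

Poles of f: {1, 2 + I}

Final answer: {1, 2 + I}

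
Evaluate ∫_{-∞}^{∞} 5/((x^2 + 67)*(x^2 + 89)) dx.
5*pi*(-67*sqrt(89) + 89*sqrt(67))/131186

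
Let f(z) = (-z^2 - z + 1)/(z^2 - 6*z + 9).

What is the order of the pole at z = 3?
2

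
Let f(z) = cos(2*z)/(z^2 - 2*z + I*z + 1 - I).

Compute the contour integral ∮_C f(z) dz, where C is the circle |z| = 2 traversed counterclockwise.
By the residue theorem, ∮_C f(z) dz = 2πi · (sum of the residues of f at the poles inside |z| = 2).

The denominator factors as (z - 1)*(z - 1 + I), so the singularities of f are simple poles at z = 1, z = 1 - I.
  |1|² = 1 < 4 = 2², so this pole is inside the contour.
  |1 - I|² = 2 < 4 = 2², so this pole is inside the contour.

With P(z) = cos(2*z) and Q(z) = z^2 - 2*z + I*z + 1 - I, each pole is simple, so Res(f, z₀) = P(z₀)/Q'(z₀) with Q'(z) = 2*z - 2 + I.
  Res(f, 1) = P(1)/Q'(1) = (cos(2))/(I) = -I*cos(2)
  Res(f, 1 - I) = P(1 - I)/Q'(1 - I) = (cos(2 - 2*I))/(-I) = I*cos(2 - 2*I)

Sum of residues inside C: I*cos(2 - 2*I) - I*cos(2)
∮_C f(z) dz = 2πi · (I*cos(2 - 2*I) - I*cos(2)) = 2*pi*cos(2) - 2*pi*cos(2 - 2*I)

Final answer: 2*pi*cos(2) - 2*pi*cos(2 - 2*I)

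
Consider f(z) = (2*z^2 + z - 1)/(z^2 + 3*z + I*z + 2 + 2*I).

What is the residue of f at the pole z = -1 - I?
-5/2 + I/2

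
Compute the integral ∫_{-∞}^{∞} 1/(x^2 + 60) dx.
Let f(z) = 1/(z^2 + 60). The denominator has no real zeros and deg Q - deg P = 2 ≥ 2, so the integral of f over the upper semicircle |z| = R tends to 0 as R → ∞. Closing the contour in the upper half-plane,
  ∫_{-∞}^{∞} f(x) dx = 2πi · Σ Res(f, z_k)  over the poles with Im z_k > 0.

Zeros of the denominator: z^2 + 60 = 0 gives z = ±2*sqrt(15)*I.
Upper half-plane: z = 2*sqrt(15)*I (simple).

Each pole is a simple zero of Q(z) = z^2 + 60, so Res(f, z₀) = P(z₀)/Q'(z₀) with P(z) = 1, Q'(z) = 2*z:
  Res(f, 2*sqrt(15)*I) = (1)/(4*sqrt(15)*I) = -sqrt(15)*I/60

∫_{-∞}^{∞} f(x) dx = 2πi · (-sqrt(15)*I/60) = sqrt(15)*pi/30

Final answer: sqrt(15)*pi/30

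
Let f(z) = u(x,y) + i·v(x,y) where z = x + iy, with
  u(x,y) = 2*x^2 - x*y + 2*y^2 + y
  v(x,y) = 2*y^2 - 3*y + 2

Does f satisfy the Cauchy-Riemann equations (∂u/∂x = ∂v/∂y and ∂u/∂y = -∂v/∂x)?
∂u/∂x = 4*x - y
∂v/∂y = 4*y - 3
∂u/∂y = -x + 4*y + 1
∂v/∂x = 0
∂u/∂x ≠ ∂v/∂y and ∂u/∂y ≠ -∂v/∂x; the Cauchy-Riemann equations are not satisfied, so f is not analytic.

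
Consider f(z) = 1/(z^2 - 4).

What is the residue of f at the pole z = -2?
-1/4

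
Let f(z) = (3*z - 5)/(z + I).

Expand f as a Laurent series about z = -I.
Put w = z - (-I), i.e. z = w - I. The denominator is w, so it suffices to rewrite the numerator in powers of w.

P(z) = 3*z - 5
P(w - I) = -5 - 3*I + 3*w

Dividing each term by w:
  f = (-5 - 3*I)/w + 3

Substituting back w = z + I:
  f(z) = (-5 - 3*I)/(z + I) + 3

The series is finite because the numerator is a polynomial; the negative powers form the principal part, and the coefficient of 1/(z + I) gives Res(f, -I) = -5 - 3*I.

Final answer: (-5 - 3*I)/(z + I) + 3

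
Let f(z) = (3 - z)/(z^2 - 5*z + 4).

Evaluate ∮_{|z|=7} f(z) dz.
-2*I*pi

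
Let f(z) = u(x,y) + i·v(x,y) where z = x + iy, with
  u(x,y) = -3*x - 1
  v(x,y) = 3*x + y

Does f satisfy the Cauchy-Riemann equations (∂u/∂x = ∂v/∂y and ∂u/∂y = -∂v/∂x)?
∂u/∂x = -3
∂v/∂y = 1
∂u/∂y = 0
∂v/∂x = 3
∂u/∂x ≠ ∂v/∂y and ∂u/∂y ≠ -∂v/∂x; the Cauchy-Riemann equations are not satisfied, so f is not analytic.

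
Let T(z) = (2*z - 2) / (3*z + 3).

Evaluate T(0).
-2/3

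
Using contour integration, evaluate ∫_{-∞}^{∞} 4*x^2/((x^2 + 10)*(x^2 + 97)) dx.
Let f(z) = 4*z^2/((z^2 + 10)*(z^2 + 97)). The denominator has no real zeros and deg Q - deg P = 2 ≥ 2, so the integral of f over the upper semicircle |z| = R tends to 0 as R → ∞. Closing the contour in the upper half-plane,
  ∫_{-∞}^{∞} f(x) dx = 2πi · Σ Res(f, z_k)  over the poles with Im z_k > 0.

Zeros of the denominator: z^2 + 10 = 0 gives z = ±sqrt(10)*I; z^2 + 97 = 0 gives z = ±sqrt(97)*I.
Upper half-plane: z = sqrt(10)*I, z = sqrt(97)*I (simple).

Each pole is a simple zero of Q(z) = z^4 + 107*z^2 + 970, so Res(f, z₀) = P(z₀)/Q'(z₀) with P(z) = 4*z^2, Q'(z) = 4*z^3 + 214*z:
  Res(f, sqrt(10)*I) = (-40)/(174*sqrt(10)*I) = 2*sqrt(10)*I/87
  Res(f, sqrt(97)*I) = (-388)/(-174*sqrt(97)*I) = -2*sqrt(97)*I/87

Sum of residues: 2*I*(-sqrt(97) + sqrt(10))/87
∫_{-∞}^{∞} f(x) dx = 2πi · (2*I*(-sqrt(97) + sqrt(10))/87) = 4*pi*(-sqrt(10) + sqrt(97))/87

Final answer: 4*pi*(-sqrt(10) + sqrt(97))/87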